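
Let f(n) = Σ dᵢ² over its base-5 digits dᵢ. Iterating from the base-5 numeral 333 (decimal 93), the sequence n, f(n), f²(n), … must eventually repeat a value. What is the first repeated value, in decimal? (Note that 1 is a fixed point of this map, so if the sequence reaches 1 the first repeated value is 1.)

1

93 = (3,3,3)_5 → 3² + 3² + 3² = 27
27 = (1,0,2)_5 → 1² + 0² + 2² = 5
5 = (1,0)_5 → 1² + 0² = 1  — reached the fixed point 1.
1 → 1, so 1 is the first repeated value.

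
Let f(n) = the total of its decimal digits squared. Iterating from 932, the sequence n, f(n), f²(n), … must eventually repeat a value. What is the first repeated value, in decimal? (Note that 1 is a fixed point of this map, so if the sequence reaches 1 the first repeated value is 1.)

932 → 9² + 3² + 2² = 81 + 9 + 4 = 94
94 → 9² + 4² = 81 + 16 = 97
97 → 9² + 7² = 81 + 49 = 130
130 → 1² + 3² + 0² = 1 + 9 + 0 = 10
10 → 1² + 0² = 1 + 0 = 1  — reached the fixed point 1.
1 → 1, so 1 is the first repeated value.

1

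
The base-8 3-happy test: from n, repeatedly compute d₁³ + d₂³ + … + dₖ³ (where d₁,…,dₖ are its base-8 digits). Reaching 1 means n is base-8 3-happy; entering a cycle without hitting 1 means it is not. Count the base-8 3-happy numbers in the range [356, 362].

356: 356 → 253 → 495 → 811 → 217 → 55 → 559 → 469 → 476 → 434 → 440 → 559  — not base-8 3-happy
357: 357 → 314 → 415 → 586 → 11 → 28 → 91 → 55 → 559 → 469 → 476 → 434 → 440 → 559  — not base-8 3-happy
358: 358 → 405 → 349 → 277 → 197 → 152 → 35 → 91 → 55 → 559 → 469 → 476 → 434 → 440 → 559  — not base-8 3-happy
359: 359 → 532 → 73 → 3 → 27 → 54 → 432 → 432  — not base-8 3-happy
360: 360 → 250 → 378 → 476 → 434 → 440 → 559 → 469 → 476  — not base-8 3-happy
361: 361 → 251 → 397 → 342 → 349 → 277 → 197 → 152 → 35 → 91 → 55 → 559 → 469 → 476 → 434 → 440 → 559  — not base-8 3-happy
362: 362 → 258 → 72 → 2 → 8 → 1  — base-8 3-happy
base-8 3-happy: 362

1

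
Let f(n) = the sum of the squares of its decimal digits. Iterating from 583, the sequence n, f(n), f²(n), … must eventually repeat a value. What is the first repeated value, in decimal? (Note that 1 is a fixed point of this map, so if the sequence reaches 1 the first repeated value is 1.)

145

583 → 5² + 8² + 3² = 25 + 64 + 9 = 98
98 → 9² + 8² = 81 + 64 = 145
145 → 1² + 4² + 5² = 1 + 16 + 25 = 42
42 → 4² + 2² = 16 + 4 = 20
20 → 2² + 0² = 4 + 0 = 4
4 → 4² = 16
16 → 1² + 6² = 1 + 36 = 37
37 → 3² + 7² = 9 + 49 = 58
58 → 5² + 8² = 25 + 64 = 89
89 → 8² + 9² = 64 + 81 = 145  — 145 already appeared earlier.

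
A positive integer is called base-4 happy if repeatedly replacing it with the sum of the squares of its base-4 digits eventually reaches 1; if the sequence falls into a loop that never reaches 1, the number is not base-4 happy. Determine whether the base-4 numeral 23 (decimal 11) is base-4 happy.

11 = (2,3)_4 → 2² + 3² = 13
13 = (3,1)_4 → 3² + 1² = 10
10 = (2,2)_4 → 2² + 2² = 8
8 = (2,0)_4 → 2² + 0² = 4
4 = (1,0)_4 → 1² + 0² = 1  — reached 1.

base-4 happy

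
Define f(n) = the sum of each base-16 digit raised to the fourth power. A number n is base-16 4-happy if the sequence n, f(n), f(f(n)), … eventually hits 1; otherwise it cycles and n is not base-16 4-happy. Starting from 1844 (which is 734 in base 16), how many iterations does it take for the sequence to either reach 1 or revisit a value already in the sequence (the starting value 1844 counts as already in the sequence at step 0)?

13

1844 = (7,3,4)_16 → 7⁴ + 3⁴ + 4⁴ = 2401 + 81 + 256 = 2738
2738 = (10,11,2)_16 → 10⁴ + 11⁴ + 2⁴ = 10000 + 14641 + 16 = 24657
24657 = (6,0,5,1)_16 → 6⁴ + 0⁴ + 5⁴ + 1⁴ = 1296 + 0 + 625 + 1 = 1922
1922 = (7,8,2)_16 → 7⁴ + 8⁴ + 2⁴ = 2401 + 4096 + 16 = 6513
6513 = (1,9,7,1)_16 → 1⁴ + 9⁴ + 7⁴ + 1⁴ = 1 + 6561 + 2401 + 1 = 8964
8964 = (2,3,0,4)_16 → 2⁴ + 3⁴ + 0⁴ + 4⁴ = 16 + 81 + 0 + 256 = 353
353 = (1,6,1)_16 → 1⁴ + 6⁴ + 1⁴ = 1 + 1296 + 1 = 1298
1298 = (5,1,2)_16 → 5⁴ + 1⁴ + 2⁴ = 625 + 1 + 16 = 642
642 = (2,8,2)_16 → 2⁴ + 8⁴ + 2⁴ = 16 + 4096 + 16 = 4128
4128 = (1,0,2,0)_16 → 1⁴ + 0⁴ + 2⁴ + 0⁴ = 1 + 0 + 16 + 0 = 17
17 = (1,1)_16 → 1⁴ + 1⁴ = 1 + 1 = 2
2 = (2)_16 → 2⁴ = 16
16 = (1,0)_16 → 1⁴ + 0⁴ = 1 + 0 = 1  — reached 1.
That took 13 steps.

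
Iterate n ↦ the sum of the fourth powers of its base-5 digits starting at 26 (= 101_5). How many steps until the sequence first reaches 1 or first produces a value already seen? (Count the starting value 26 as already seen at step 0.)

26 = (1,0,1)_5 → 1⁴ + 0⁴ + 1⁴ = 1 + 0 + 1 = 2
2 = (2)_5 → 2⁴ = 16
16 = (3,1)_5 → 3⁴ + 1⁴ = 81 + 1 = 82
82 = (3,1,2)_5 → 3⁴ + 1⁴ + 2⁴ = 81 + 1 + 16 = 98
98 = (3,4,3)_5 → 3⁴ + 4⁴ + 3⁴ = 81 + 256 + 81 = 418
418 = (3,1,3,3)_5 → 3⁴ + 1⁴ + 3⁴ + 3⁴ = 81 + 1 + 81 + 81 = 244
244 = (1,4,3,4)_5 → 1⁴ + 4⁴ + 3⁴ + 4⁴ = 1 + 256 + 81 + 256 = 594
594 = (4,3,3,4)_5 → 4⁴ + 3⁴ + 3⁴ + 4⁴ = 256 + 81 + 81 + 256 = 674
674 = (1,0,1,4,4)_5 → 1⁴ + 0⁴ + 1⁴ + 4⁴ + 4⁴ = 1 + 0 + 1 + 256 + 256 = 514
514 = (4,0,2,4)_5 → 4⁴ + 0⁴ + 2⁴ + 4⁴ = 256 + 0 + 16 + 256 = 528
528 = (4,1,0,3)_5 → 4⁴ + 1⁴ + 0⁴ + 3⁴ = 256 + 1 + 0 + 81 = 338
338 = (2,3,2,3)_5 → 2⁴ + 3⁴ + 2⁴ + 3⁴ = 16 + 81 + 16 + 81 = 194
194 = (1,2,3,4)_5 → 1⁴ + 2⁴ + 3⁴ + 4⁴ = 1 + 16 + 81 + 256 = 354
354 = (2,4,0,4)_5 → 2⁴ + 4⁴ + 0⁴ + 4⁴ = 16 + 256 + 0 + 256 = 528  — 528 repeats.
That took 14 steps.

14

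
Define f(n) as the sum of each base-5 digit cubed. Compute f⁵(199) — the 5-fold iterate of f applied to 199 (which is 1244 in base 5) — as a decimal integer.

199 = (1,2,4,4)_5 → 1³ + 2³ + 4³ + 4³ = 137
137 = (1,0,2,2)_5 → 1³ + 0³ + 2³ + 2³ = 17
17 = (3,2)_5 → 3³ + 2³ = 35
35 = (1,2,0)_5 → 1³ + 2³ + 0³ = 9
9 = (1,4)_5 → 1³ + 4³ = 65

65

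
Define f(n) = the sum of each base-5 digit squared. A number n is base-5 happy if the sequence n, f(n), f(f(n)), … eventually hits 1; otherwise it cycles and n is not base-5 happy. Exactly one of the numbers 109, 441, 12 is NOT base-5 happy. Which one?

12

109: 109 → 33 → 11 → 5 → 1  — reaches 1 (base-5 happy)
441: 441 → 23 → 25 → 1  — reaches 1 (base-5 happy)
12: 12 → 8 → 10 → 4 → 16 → 10  — repeats 10 (not base-5 happy)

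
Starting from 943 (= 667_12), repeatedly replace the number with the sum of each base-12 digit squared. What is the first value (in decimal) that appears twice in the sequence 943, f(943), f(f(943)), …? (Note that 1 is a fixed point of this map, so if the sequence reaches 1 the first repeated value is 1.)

25

943 = (6,6,7)_12 → 121
121 = (10,1)_12 → 101
101 = (8,5)_12 → 89
89 = (7,5)_12 → 74
74 = (6,2)_12 → 40
40 = (3,4)_12 → 25
25 = (2,1)_12 → 5
5 = (5)_12 → 25  — 25 already appeared earlier.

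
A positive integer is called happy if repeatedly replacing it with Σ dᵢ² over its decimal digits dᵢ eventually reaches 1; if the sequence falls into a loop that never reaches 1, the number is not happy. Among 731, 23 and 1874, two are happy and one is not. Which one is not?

731: 731 → 59 → 106 → 37 → 58 → 89 → 145 → 42 → 20 → 4 → 16 → 37  — repeats 37 (not happy)
23: 23 → 13 → 10 → 1  — reaches 1 (happy)
1874: 1874 → 130 → 10 → 1  — reaches 1 (happy)

731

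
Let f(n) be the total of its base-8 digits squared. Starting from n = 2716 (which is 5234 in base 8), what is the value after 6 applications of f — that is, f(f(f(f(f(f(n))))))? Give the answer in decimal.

4

2716 = (5,2,3,4)_8 → 5² + 2² + 3² + 4² = 54
54 = (6,6)_8 → 6² + 6² = 72
72 = (1,1,0)_8 → 1² + 1² + 0² = 2
2 = (2)_8 → 2² = 4
4 = (4)_8 → 4² = 16
16 = (2,0)_8 → 2² + 0² = 4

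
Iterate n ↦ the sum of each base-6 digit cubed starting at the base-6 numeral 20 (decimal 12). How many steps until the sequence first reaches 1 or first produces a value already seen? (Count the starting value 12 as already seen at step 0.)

12 = (2,0)_6 → 2³ + 0³ = 8
8 = (1,2)_6 → 1³ + 2³ = 9
9 = (1,3)_6 → 1³ + 3³ = 28
28 = (4,4)_6 → 4³ + 4³ = 128
128 = (3,3,2)_6 → 3³ + 3³ + 2³ = 62
62 = (1,4,2)_6 → 1³ + 4³ + 2³ = 73
73 = (2,0,1)_6 → 2³ + 0³ + 1³ = 9  — 9 repeats.
That took 7 steps.

7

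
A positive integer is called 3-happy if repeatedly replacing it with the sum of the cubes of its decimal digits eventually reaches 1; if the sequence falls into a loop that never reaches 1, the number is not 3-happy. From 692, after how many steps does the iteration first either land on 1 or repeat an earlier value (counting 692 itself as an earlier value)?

9

692 → 6³ + 9³ + 2³ = 953
953 → 9³ + 5³ + 3³ = 881
881 → 8³ + 8³ + 1³ = 1025
1025 → 1³ + 0³ + 2³ + 5³ = 134
134 → 1³ + 3³ + 4³ = 92
92 → 9³ + 2³ = 737
737 → 7³ + 3³ + 7³ = 713
713 → 7³ + 1³ + 3³ = 371
371 → 3³ + 7³ + 1³ = 371  — 371 repeats.
That took 9 steps.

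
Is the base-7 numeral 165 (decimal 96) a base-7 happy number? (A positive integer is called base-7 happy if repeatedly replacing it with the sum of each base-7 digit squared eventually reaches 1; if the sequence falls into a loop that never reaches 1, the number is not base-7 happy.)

not base-7 happy

96 = (1,6,5)_7 → 1² + 6² + 5² = 62
62 = (1,1,6)_7 → 1² + 1² + 6² = 38
38 = (5,3)_7 → 5² + 3² = 34
34 = (4,6)_7 → 4² + 6² = 52
52 = (1,0,3)_7 → 1² + 0² + 3² = 10
10 = (1,3)_7 → 1² + 3² = 10  — 10 already seen; the sequence cycles without reaching 1.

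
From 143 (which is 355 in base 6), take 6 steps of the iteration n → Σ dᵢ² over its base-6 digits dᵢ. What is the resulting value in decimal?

143 = (3,5,5)_6 → 3² + 5² + 5² = 59
59 = (1,3,5)_6 → 1² + 3² + 5² = 35
35 = (5,5)_6 → 5² + 5² = 50
50 = (1,2,2)_6 → 1² + 2² + 2² = 9
9 = (1,3)_6 → 1² + 3² = 10
10 = (1,4)_6 → 1² + 4² = 17

17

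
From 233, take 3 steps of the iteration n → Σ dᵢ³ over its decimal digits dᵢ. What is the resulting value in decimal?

233 → 62
62 → 224
224 → 80

80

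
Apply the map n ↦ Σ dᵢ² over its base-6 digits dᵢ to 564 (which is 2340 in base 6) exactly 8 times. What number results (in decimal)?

564 = (2,3,4,0)_6 → 29
29 = (4,5)_6 → 41
41 = (1,0,5)_6 → 26
26 = (4,2)_6 → 20
20 = (3,2)_6 → 13
13 = (2,1)_6 → 5
5 = (5)_6 → 25
25 = (4,1)_6 → 17

17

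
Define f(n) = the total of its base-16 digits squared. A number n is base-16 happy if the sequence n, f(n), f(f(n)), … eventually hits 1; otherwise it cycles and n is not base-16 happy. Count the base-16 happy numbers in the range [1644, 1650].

2

1644: 1644 → 216 → 233 → 277 → 27 → 122 → 149 → 106 → 136 → 128 → 64 → 16 → 1  (reaches 1)
1645: 1645 → 241 → 226 → 200 → 208 → 169 → 181 → 146 → 85 → 50 → 13 → 169  (repeats 169)
1646: 1646 → 268 → 145 → 82 → 29 → 170 → 200 → 208 → 169 → 181 → 146 → 85 → 50 → 13 → 169  (repeats 169)
1647: 1647 → 297 → 86 → 61 → 178 → 125 → 218 → 269 → 170 → 200 → 208 → 169 → 181 → 146 → 85 → 50 → 13 → 169  (repeats 169)
1648: 1648 → 85 → 50 → 13 → 169 → 181 → 146 → 85  (repeats 85)
1649: 1649 → 86 → 61 → 178 → 125 → 218 → 269 → 170 → 200 → 208 → 169 → 181 → 146 → 85 → 50 → 13 → 169  (repeats 169)
1650: 1650 → 89 → 106 → 136 → 128 → 64 → 16 → 1  (reaches 1)
base-16 happy: 1644, 1650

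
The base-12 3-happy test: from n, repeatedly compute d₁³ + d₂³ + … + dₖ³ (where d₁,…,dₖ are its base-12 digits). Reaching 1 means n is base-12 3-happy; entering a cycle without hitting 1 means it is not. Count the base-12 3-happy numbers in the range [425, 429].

2

425: 425 → 1464 → 1008 → 343 → 415 → 1351 → 1136 → 1855 → 1344 → 793 → 342 → 288 → 8 → 512 → 755 → 1464  — not base-12 3-happy
426: 426 → 1555 → 2072 → 585 → 793 → 342 → 288 → 8 → 512 → 755 → 1464 → 1008 → 343 → 415 → 1351 → 1136 → 1855 → 1344 → 793  — not base-12 3-happy
427: 427 → 1682 → 1851 → 1028 → 856 → 1520 → 1728 → 1  — base-12 3-happy
428: 428 → 1851 → 1028 → 856 → 1520 → 1728 → 1  — base-12 3-happy
429: 429 → 2068 → 137 → 1456 → 1065 → 1136 → 1855 → 1344 → 793 → 342 → 288 → 8 → 512 → 755 → 1464 → 1008 → 343 → 415 → 1351 → 1136  — not base-12 3-happy
base-12 3-happy: 427, 428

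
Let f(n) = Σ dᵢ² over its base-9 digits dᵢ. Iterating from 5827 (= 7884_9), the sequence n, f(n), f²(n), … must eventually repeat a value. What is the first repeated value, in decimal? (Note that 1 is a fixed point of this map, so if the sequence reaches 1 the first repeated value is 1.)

65

5827 = (7,8,8,4)_9 → 7² + 8² + 8² + 4² = 49 + 64 + 64 + 16 = 193
193 = (2,3,4)_9 → 2² + 3² + 4² = 4 + 9 + 16 = 29
29 = (3,2)_9 → 3² + 2² = 9 + 4 = 13
13 = (1,4)_9 → 1² + 4² = 1 + 16 = 17
17 = (1,8)_9 → 1² + 8² = 1 + 64 = 65
65 = (7,2)_9 → 7² + 2² = 49 + 4 = 53
53 = (5,8)_9 → 5² + 8² = 25 + 64 = 89
89 = (1,0,8)_9 → 1² + 0² + 8² = 1 + 0 + 64 = 65  — 65 already appeared earlier.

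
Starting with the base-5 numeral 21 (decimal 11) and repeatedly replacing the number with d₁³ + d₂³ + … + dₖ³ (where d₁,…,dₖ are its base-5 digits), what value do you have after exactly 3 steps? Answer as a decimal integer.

11 = (2,1)_5 → 2³ + 1³ = 8 + 1 = 9
9 = (1,4)_5 → 1³ + 4³ = 1 + 64 = 65
65 = (2,3,0)_5 → 2³ + 3³ + 0³ = 8 + 27 + 0 = 35

35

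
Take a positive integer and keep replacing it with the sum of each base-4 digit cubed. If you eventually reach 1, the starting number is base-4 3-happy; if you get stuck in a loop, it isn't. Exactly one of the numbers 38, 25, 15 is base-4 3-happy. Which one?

25

38: 38 → 17 → 2 → 8 → 8  — repeats 8 (not base-4 3-happy)
25: 25 → 10 → 16 → 1  — reaches 1 (base-4 3-happy)
15: 15 → 54 → 36 → 9 → 9  — repeats 9 (not base-4 3-happy)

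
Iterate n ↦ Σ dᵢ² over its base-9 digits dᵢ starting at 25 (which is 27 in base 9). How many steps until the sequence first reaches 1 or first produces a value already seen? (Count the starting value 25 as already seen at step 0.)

25 = (2,7)_9 → 2² + 7² = 53
53 = (5,8)_9 → 5² + 8² = 89
89 = (1,0,8)_9 → 1² + 0² + 8² = 65
65 = (7,2)_9 → 7² + 2² = 53  — 53 repeats.
That took 4 steps.

4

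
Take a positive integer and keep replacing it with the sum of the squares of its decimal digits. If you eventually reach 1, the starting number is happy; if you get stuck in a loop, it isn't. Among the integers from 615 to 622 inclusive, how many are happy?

615: 615 → 62 → 40 → 16 → 37 → 58 → 89 → 145 → 42 → 20 → 4 → 16  (repeats 16)
616: 616 → 73 → 58 → 89 → 145 → 42 → 20 → 4 → 16 → 37 → 58  (repeats 58)
617: 617 → 86 → 100 → 1  (reaches 1)
618: 618 → 101 → 2 → 4 → 16 → 37 → 58 → 89 → 145 → 42 → 20 → 4  (repeats 4)
619: 619 → 118 → 66 → 72 → 53 → 34 → 25 → 29 → 85 → 89 → 145 → 42 → 20 → 4 → 16 → 37 → 58 → 89  (repeats 89)
620: 620 → 40 → 16 → 37 → 58 → 89 → 145 → 42 → 20 → 4 → 16  (repeats 16)
621: 621 → 41 → 17 → 50 → 25 → 29 → 85 → 89 → 145 → 42 → 20 → 4 → 16 → 37 → 58 → 89  (repeats 89)
622: 622 → 44 → 32 → 13 → 10 → 1  (reaches 1)
happy: 617, 622

2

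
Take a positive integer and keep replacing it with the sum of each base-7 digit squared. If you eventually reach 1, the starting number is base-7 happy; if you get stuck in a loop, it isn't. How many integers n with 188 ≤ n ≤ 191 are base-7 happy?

1

188: 188 → 70 → 10 → 10  (repeats 10)
189: 189 → 45 → 45  (repeats 45)
190: 190 → 46 → 52 → 10 → 10  (repeats 10)
191: 191 → 49 → 1  (reaches 1)
base-7 happy: 191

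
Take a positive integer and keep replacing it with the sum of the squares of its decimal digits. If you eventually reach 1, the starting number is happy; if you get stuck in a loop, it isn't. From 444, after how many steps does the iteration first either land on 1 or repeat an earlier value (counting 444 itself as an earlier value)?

15

444 → 4² + 4² + 4² = 16 + 16 + 16 = 48
48 → 4² + 8² = 16 + 64 = 80
80 → 8² + 0² = 64 + 0 = 64
64 → 6² + 4² = 36 + 16 = 52
52 → 5² + 2² = 25 + 4 = 29
29 → 2² + 9² = 4 + 81 = 85
85 → 8² + 5² = 64 + 25 = 89
89 → 8² + 9² = 64 + 81 = 145
145 → 1² + 4² + 5² = 1 + 16 + 25 = 42
42 → 4² + 2² = 16 + 4 = 20
20 → 2² + 0² = 4 + 0 = 4
4 → 4² = 16
16 → 1² + 6² = 1 + 36 = 37
37 → 3² + 7² = 9 + 49 = 58
58 → 5² + 8² = 25 + 64 = 89  — 89 repeats.
That took 15 steps.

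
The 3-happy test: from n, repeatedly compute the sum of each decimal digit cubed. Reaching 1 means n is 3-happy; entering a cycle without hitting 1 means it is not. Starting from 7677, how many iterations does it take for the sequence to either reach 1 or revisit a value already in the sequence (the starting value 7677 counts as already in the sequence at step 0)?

7

7677 → 7³ + 6³ + 7³ + 7³ = 343 + 216 + 343 + 343 = 1245
1245 → 1³ + 2³ + 4³ + 5³ = 1 + 8 + 64 + 125 = 198
198 → 1³ + 9³ + 8³ = 1 + 729 + 512 = 1242
1242 → 1³ + 2³ + 4³ + 2³ = 1 + 8 + 64 + 8 = 81
81 → 8³ + 1³ = 512 + 1 = 513
513 → 5³ + 1³ + 3³ = 125 + 1 + 27 = 153
153 → 1³ + 5³ + 3³ = 1 + 125 + 27 = 153  — 153 repeats.
That took 7 steps.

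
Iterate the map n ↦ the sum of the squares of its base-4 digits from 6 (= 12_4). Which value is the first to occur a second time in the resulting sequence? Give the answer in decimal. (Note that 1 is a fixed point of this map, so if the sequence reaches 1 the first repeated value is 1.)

1

6 = (1,2)_4 → 1² + 2² = 5
5 = (1,1)_4 → 1² + 1² = 2
2 = (2)_4 → 2² = 4
4 = (1,0)_4 → 1² + 0² = 1  — reached the fixed point 1.
1 → 1, so 1 is the first repeated value.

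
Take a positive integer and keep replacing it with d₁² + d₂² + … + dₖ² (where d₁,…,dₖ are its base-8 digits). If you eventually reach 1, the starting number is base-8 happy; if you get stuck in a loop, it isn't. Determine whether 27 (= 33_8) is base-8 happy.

27 = (3,3)_8 → 3² + 3² = 18
18 = (2,2)_8 → 2² + 2² = 8
8 = (1,0)_8 → 1² + 0² = 1  — reached 1.

base-8 happy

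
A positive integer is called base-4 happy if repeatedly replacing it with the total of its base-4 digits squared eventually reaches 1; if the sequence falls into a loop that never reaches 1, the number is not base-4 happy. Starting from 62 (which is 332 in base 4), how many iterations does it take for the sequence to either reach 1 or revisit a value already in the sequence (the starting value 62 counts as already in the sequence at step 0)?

62 = (3,3,2)_4 → 3² + 3² + 2² = 22
22 = (1,1,2)_4 → 1² + 1² + 2² = 6
6 = (1,2)_4 → 1² + 2² = 5
5 = (1,1)_4 → 1² + 1² = 2
2 = (2)_4 → 2² = 4
4 = (1,0)_4 → 1² + 0² = 1  — reached 1.
That took 6 steps.

6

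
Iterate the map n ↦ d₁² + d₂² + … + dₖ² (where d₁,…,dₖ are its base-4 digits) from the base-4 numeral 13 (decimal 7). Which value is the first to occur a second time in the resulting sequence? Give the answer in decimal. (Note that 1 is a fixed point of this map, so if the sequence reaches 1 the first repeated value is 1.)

7 = (1,3)_4 → 1² + 3² = 10
10 = (2,2)_4 → 2² + 2² = 8
8 = (2,0)_4 → 2² + 0² = 4
4 = (1,0)_4 → 1² + 0² = 1  — reached the fixed point 1.
1 → 1, so 1 is the first repeated value.

1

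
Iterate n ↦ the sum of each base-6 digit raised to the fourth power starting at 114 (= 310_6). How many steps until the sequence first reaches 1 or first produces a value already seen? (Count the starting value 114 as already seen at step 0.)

9

114 = (3,1,0)_6 → 3⁴ + 1⁴ + 0⁴ = 82
82 = (2,1,4)_6 → 2⁴ + 1⁴ + 4⁴ = 273
273 = (1,1,3,3)_6 → 1⁴ + 1⁴ + 3⁴ + 3⁴ = 164
164 = (4,3,2)_6 → 4⁴ + 3⁴ + 2⁴ = 353
353 = (1,3,4,5)_6 → 1⁴ + 3⁴ + 4⁴ + 5⁴ = 963
963 = (4,2,4,3)_6 → 4⁴ + 2⁴ + 4⁴ + 3⁴ = 609
609 = (2,4,5,3)_6 → 2⁴ + 4⁴ + 5⁴ + 3⁴ = 978
978 = (4,3,1,0)_6 → 4⁴ + 3⁴ + 1⁴ + 0⁴ = 338
338 = (1,3,2,2)_6 → 1⁴ + 3⁴ + 2⁴ + 2⁴ = 114  — 114 repeats.
That took 9 steps.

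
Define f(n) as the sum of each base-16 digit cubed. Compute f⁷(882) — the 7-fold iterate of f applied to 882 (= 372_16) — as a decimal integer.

5103

882 = (3,7,2)_16 → 3³ + 7³ + 2³ = 27 + 343 + 8 = 378
378 = (1,7,10)_16 → 1³ + 7³ + 10³ = 1 + 343 + 1000 = 1344
1344 = (5,4,0)_16 → 5³ + 4³ + 0³ = 125 + 64 + 0 = 189
189 = (11,13)_16 → 11³ + 13³ = 1331 + 2197 = 3528
3528 = (13,12,8)_16 → 13³ + 12³ + 8³ = 2197 + 1728 + 512 = 4437
4437 = (1,1,5,5)_16 → 1³ + 1³ + 5³ + 5³ = 1 + 1 + 125 + 125 = 252
252 = (15,12)_16 → 15³ + 12³ = 3375 + 1728 = 5103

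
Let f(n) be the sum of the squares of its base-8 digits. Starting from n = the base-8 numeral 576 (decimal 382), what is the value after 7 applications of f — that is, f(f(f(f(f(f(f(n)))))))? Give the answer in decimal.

40

382 = (5,7,6)_8 → 5² + 7² + 6² = 110
110 = (1,5,6)_8 → 1² + 5² + 6² = 62
62 = (7,6)_8 → 7² + 6² = 85
85 = (1,2,5)_8 → 1² + 2² + 5² = 30
30 = (3,6)_8 → 3² + 6² = 45
45 = (5,5)_8 → 5² + 5² = 50
50 = (6,2)_8 → 6² + 2² = 40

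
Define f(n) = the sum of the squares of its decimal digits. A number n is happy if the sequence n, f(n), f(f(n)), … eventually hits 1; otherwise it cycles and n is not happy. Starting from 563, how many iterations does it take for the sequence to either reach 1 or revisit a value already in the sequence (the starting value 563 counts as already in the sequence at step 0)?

563 → 5² + 6² + 3² = 70
70 → 7² + 0² = 49
49 → 4² + 9² = 97
97 → 9² + 7² = 130
130 → 1² + 3² + 0² = 10
10 → 1² + 0² = 1  — reached 1.
That took 6 steps.

6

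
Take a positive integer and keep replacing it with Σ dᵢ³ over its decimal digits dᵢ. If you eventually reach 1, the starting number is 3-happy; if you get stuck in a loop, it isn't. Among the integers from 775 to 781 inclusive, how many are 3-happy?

775: 775 → 811 → 514 → 190 → 730 → 370 → 370  — not 3-happy
776: 776 → 902 → 737 → 713 → 371 → 371  — not 3-happy
777: 777 → 1029 → 738 → 882 → 1032 → 36 → 243 → 99 → 1458 → 702 → 351 → 153 → 153  — not 3-happy
778: 778 → 1198 → 1243 → 100 → 1  — 3-happy
779: 779 → 1415 → 191 → 731 → 371 → 371  — not 3-happy
780: 780 → 855 → 762 → 567 → 684 → 792 → 1080 → 513 → 153 → 153  — not 3-happy
781: 781 → 856 → 853 → 664 → 496 → 1009 → 730 → 370 → 370  — not 3-happy
3-happy: 778

1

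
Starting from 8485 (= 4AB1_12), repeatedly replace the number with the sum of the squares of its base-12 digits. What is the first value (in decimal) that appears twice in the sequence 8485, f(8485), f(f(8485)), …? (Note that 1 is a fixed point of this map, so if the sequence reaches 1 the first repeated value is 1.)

100

8485 = (4,10,11,1)_12 → 4² + 10² + 11² + 1² = 238
238 = (1,7,10)_12 → 1² + 7² + 10² = 150
150 = (1,0,6)_12 → 1² + 0² + 6² = 37
37 = (3,1)_12 → 3² + 1² = 10
10 = (10)_12 → 10² = 100
100 = (8,4)_12 → 8² + 4² = 80
80 = (6,8)_12 → 6² + 8² = 100  — 100 already appeared earlier.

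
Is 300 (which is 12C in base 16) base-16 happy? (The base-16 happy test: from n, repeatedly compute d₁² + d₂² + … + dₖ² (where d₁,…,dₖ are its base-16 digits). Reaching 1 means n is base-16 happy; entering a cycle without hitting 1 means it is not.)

300 = (1,2,12)_16 → 149
149 = (9,5)_16 → 106
106 = (6,10)_16 → 136
136 = (8,8)_16 → 128
128 = (8,0)_16 → 64
64 = (4,0)_16 → 16
16 = (1,0)_16 → 1  — reached 1.

base-16 happy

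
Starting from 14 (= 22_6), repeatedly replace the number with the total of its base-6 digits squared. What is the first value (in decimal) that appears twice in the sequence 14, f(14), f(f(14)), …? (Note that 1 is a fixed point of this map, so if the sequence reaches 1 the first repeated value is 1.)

5

14 = (2,2)_6 → 8
8 = (1,2)_6 → 5
5 = (5)_6 → 25
25 = (4,1)_6 → 17
17 = (2,5)_6 → 29
29 = (4,5)_6 → 41
41 = (1,0,5)_6 → 26
26 = (4,2)_6 → 20
20 = (3,2)_6 → 13
13 = (2,1)_6 → 5  — 5 already appeared earlier.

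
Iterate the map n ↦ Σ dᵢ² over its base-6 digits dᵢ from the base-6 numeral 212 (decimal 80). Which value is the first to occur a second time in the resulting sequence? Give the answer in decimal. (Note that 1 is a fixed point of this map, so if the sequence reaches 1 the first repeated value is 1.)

17

80 = (2,1,2)_6 → 2² + 1² + 2² = 9
9 = (1,3)_6 → 1² + 3² = 10
10 = (1,4)_6 → 1² + 4² = 17
17 = (2,5)_6 → 2² + 5² = 29
29 = (4,5)_6 → 4² + 5² = 41
41 = (1,0,5)_6 → 1² + 0² + 5² = 26
26 = (4,2)_6 → 4² + 2² = 20
20 = (3,2)_6 → 3² + 2² = 13
13 = (2,1)_6 → 2² + 1² = 5
5 = (5)_6 → 5² = 25
25 = (4,1)_6 → 4² + 1² = 17  — 17 already appeared earlier.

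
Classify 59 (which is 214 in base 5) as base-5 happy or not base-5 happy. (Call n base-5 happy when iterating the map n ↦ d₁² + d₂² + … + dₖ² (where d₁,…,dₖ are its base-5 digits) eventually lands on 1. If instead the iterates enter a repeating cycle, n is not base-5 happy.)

59 = (2,1,4)_5 → 2² + 1² + 4² = 21
21 = (4,1)_5 → 4² + 1² = 17
17 = (3,2)_5 → 3² + 2² = 13
13 = (2,3)_5 → 2² + 3² = 13  — 13 already seen; the sequence cycles without reaching 1.

not base-5 happy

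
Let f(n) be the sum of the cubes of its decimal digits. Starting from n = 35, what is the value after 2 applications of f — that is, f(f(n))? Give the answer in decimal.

134

35 → 152
152 → 134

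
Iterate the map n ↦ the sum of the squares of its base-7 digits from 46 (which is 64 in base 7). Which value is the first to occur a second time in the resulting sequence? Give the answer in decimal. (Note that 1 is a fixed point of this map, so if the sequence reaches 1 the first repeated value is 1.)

46 = (6,4)_7 → 6² + 4² = 52
52 = (1,0,3)_7 → 1² + 0² + 3² = 10
10 = (1,3)_7 → 1² + 3² = 10  — 10 already appeared earlier.

10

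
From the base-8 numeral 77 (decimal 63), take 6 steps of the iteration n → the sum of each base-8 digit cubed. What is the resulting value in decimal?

72

63 = (7,7)_8 → 7³ + 7³ = 343 + 343 = 686
686 = (1,2,5,6)_8 → 1³ + 2³ + 5³ + 6³ = 1 + 8 + 125 + 216 = 350
350 = (5,3,6)_8 → 5³ + 3³ + 6³ = 125 + 27 + 216 = 368
368 = (5,6,0)_8 → 5³ + 6³ + 0³ = 125 + 216 + 0 = 341
341 = (5,2,5)_8 → 5³ + 2³ + 5³ = 125 + 8 + 125 = 258
258 = (4,0,2)_8 → 4³ + 0³ + 2³ = 64 + 0 + 8 = 72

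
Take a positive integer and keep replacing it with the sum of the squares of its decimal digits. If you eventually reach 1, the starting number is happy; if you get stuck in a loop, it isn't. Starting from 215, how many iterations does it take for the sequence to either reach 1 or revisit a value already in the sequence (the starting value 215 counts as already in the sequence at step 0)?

215 → 2² + 1² + 5² = 4 + 1 + 25 = 30
30 → 3² + 0² = 9 + 0 = 9
9 → 9² = 81
81 → 8² + 1² = 64 + 1 = 65
65 → 6² + 5² = 36 + 25 = 61
61 → 6² + 1² = 36 + 1 = 37
37 → 3² + 7² = 9 + 49 = 58
58 → 5² + 8² = 25 + 64 = 89
89 → 8² + 9² = 64 + 81 = 145
145 → 1² + 4² + 5² = 1 + 16 + 25 = 42
42 → 4² + 2² = 16 + 4 = 20
20 → 2² + 0² = 4 + 0 = 4
4 → 4² = 16
16 → 1² + 6² = 1 + 36 = 37  — 37 repeats.
That took 14 steps.

14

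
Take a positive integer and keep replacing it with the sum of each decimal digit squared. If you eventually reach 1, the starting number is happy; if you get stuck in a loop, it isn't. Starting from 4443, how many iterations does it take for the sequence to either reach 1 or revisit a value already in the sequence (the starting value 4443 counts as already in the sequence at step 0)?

4443 → 4² + 4² + 4² + 3² = 16 + 16 + 16 + 9 = 57
57 → 5² + 7² = 25 + 49 = 74
74 → 7² + 4² = 49 + 16 = 65
65 → 6² + 5² = 36 + 25 = 61
61 → 6² + 1² = 36 + 1 = 37
37 → 3² + 7² = 9 + 49 = 58
58 → 5² + 8² = 25 + 64 = 89
89 → 8² + 9² = 64 + 81 = 145
145 → 1² + 4² + 5² = 1 + 16 + 25 = 42
42 → 4² + 2² = 16 + 4 = 20
20 → 2² + 0² = 4 + 0 = 4
4 → 4² = 16
16 → 1² + 6² = 1 + 36 = 37  — 37 repeats.
That took 13 steps.

13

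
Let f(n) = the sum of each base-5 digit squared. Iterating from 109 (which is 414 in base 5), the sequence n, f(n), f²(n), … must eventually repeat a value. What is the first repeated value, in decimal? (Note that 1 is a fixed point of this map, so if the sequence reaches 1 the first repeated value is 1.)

1

109 = (4,1,4)_5 → 33
33 = (1,1,3)_5 → 11
11 = (2,1)_5 → 5
5 = (1,0)_5 → 1  — reached the fixed point 1.
1 → 1, so 1 is the first repeated value.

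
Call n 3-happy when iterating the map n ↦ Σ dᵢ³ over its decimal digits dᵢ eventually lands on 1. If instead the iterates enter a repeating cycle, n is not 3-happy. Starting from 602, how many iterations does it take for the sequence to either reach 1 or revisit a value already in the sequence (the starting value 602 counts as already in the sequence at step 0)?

602 → 6³ + 0³ + 2³ = 216 + 0 + 8 = 224
224 → 2³ + 2³ + 4³ = 8 + 8 + 64 = 80
80 → 8³ + 0³ = 512 + 0 = 512
512 → 5³ + 1³ + 2³ = 125 + 1 + 8 = 134
134 → 1³ + 3³ + 4³ = 1 + 27 + 64 = 92
92 → 9³ + 2³ = 729 + 8 = 737
737 → 7³ + 3³ + 7³ = 343 + 27 + 343 = 713
713 → 7³ + 1³ + 3³ = 343 + 1 + 27 = 371
371 → 3³ + 7³ + 1³ = 27 + 343 + 1 = 371  — 371 repeats.
That took 9 steps.

9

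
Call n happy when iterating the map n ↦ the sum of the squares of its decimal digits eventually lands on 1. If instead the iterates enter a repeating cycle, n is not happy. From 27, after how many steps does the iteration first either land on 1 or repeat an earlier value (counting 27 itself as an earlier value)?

27 → 2² + 7² = 4 + 49 = 53
53 → 5² + 3² = 25 + 9 = 34
34 → 3² + 4² = 9 + 16 = 25
25 → 2² + 5² = 4 + 25 = 29
29 → 2² + 9² = 4 + 81 = 85
85 → 8² + 5² = 64 + 25 = 89
89 → 8² + 9² = 64 + 81 = 145
145 → 1² + 4² + 5² = 1 + 16 + 25 = 42
42 → 4² + 2² = 16 + 4 = 20
20 → 2² + 0² = 4 + 0 = 4
4 → 4² = 16
16 → 1² + 6² = 1 + 36 = 37
37 → 3² + 7² = 9 + 49 = 58
58 → 5² + 8² = 25 + 64 = 89  — 89 repeats.
That took 14 steps.

14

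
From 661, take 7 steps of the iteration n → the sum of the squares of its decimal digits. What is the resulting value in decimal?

4

661 → 6² + 6² + 1² = 36 + 36 + 1 = 73
73 → 7² + 3² = 49 + 9 = 58
58 → 5² + 8² = 25 + 64 = 89
89 → 8² + 9² = 64 + 81 = 145
145 → 1² + 4² + 5² = 1 + 16 + 25 = 42
42 → 4² + 2² = 16 + 4 = 20
20 → 2² + 0² = 4 + 0 = 4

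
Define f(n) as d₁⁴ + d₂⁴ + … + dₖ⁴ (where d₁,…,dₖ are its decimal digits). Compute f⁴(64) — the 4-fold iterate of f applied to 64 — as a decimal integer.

2739

64 → 6⁴ + 4⁴ = 1552
1552 → 1⁴ + 5⁴ + 5⁴ + 2⁴ = 1267
1267 → 1⁴ + 2⁴ + 6⁴ + 7⁴ = 3714
3714 → 3⁴ + 7⁴ + 1⁴ + 4⁴ = 2739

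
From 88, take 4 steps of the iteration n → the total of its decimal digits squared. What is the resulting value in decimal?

88 → 8² + 8² = 128
128 → 1² + 2² + 8² = 69
69 → 6² + 9² = 117
117 → 1² + 1² + 7² = 51

51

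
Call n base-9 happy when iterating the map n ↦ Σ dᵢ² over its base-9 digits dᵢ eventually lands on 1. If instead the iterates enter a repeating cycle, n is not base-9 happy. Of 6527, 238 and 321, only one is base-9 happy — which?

6527

6527: 6527 → 157 → 81 → 1  — reaches 1 (base-9 happy)
238: 238 → 84 → 10 → 2 → 4 → 16 → 50 → 50  — repeats 50 (not base-9 happy)
321: 321 → 109 → 11 → 5 → 25 → 53 → 89 → 65 → 53  — repeats 53 (not base-9 happy)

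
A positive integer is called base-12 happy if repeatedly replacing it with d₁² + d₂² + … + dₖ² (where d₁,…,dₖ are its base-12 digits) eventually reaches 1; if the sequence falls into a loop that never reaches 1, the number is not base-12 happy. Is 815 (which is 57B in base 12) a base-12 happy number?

not base-12 happy

815 = (5,7,11)_12 → 5² + 7² + 11² = 195
195 = (1,4,3)_12 → 1² + 4² + 3² = 26
26 = (2,2)_12 → 2² + 2² = 8
8 = (8)_12 → 8² = 64
64 = (5,4)_12 → 5² + 4² = 41
41 = (3,5)_12 → 3² + 5² = 34
34 = (2,10)_12 → 2² + 10² = 104
104 = (8,8)_12 → 8² + 8² = 128
128 = (10,8)_12 → 10² + 8² = 164
164 = (1,1,8)_12 → 1² + 1² + 8² = 66
66 = (5,6)_12 → 5² + 6² = 61
61 = (5,1)_12 → 5² + 1² = 26  — 26 already seen; the sequence cycles without reaching 1.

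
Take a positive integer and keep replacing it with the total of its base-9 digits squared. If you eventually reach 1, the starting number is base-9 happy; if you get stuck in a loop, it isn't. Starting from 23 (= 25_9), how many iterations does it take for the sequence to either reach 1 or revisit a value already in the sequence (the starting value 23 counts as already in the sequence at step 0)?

23 = (2,5)_9 → 2² + 5² = 4 + 25 = 29
29 = (3,2)_9 → 3² + 2² = 9 + 4 = 13
13 = (1,4)_9 → 1² + 4² = 1 + 16 = 17
17 = (1,8)_9 → 1² + 8² = 1 + 64 = 65
65 = (7,2)_9 → 7² + 2² = 49 + 4 = 53
53 = (5,8)_9 → 5² + 8² = 25 + 64 = 89
89 = (1,0,8)_9 → 1² + 0² + 8² = 1 + 0 + 64 = 65  — 65 repeats.
That took 7 steps.

7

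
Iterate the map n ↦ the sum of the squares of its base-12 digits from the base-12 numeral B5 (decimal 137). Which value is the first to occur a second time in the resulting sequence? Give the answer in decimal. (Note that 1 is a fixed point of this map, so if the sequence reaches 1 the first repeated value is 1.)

5

137 = (11,5)_12 → 11² + 5² = 146
146 = (1,0,2)_12 → 1² + 0² + 2² = 5
5 = (5)_12 → 5² = 25
25 = (2,1)_12 → 2² + 1² = 5  — 5 already appeared earlier.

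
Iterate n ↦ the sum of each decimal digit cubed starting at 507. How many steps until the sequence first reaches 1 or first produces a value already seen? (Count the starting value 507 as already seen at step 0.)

507 → 468
468 → 792
792 → 1080
1080 → 513
513 → 153
153 → 153  — 153 repeats.
That took 6 steps.

6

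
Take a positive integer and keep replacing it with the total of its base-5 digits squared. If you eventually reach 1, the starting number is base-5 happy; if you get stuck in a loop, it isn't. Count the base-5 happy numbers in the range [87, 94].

2

87: 87 → 17 → 13 → 13  (repeats 13)
88: 88 → 22 → 20 → 16 → 10 → 4 → 16  (repeats 16)
89: 89 → 29 → 17 → 13 → 13  (repeats 13)
90: 90 → 18 → 18  (repeats 18)
91: 91 → 19 → 25 → 1  (reaches 1)
92: 92 → 22 → 20 → 16 → 10 → 4 → 16  (repeats 16)
93: 93 → 27 → 5 → 1  (reaches 1)
94: 94 → 34 → 18 → 18  (repeats 18)
base-5 happy: 91, 93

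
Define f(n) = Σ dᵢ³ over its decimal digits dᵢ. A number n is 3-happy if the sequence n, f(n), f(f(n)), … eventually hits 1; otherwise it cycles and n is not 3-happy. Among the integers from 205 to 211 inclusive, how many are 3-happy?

1

205: 205 → 133 → 55 → 250 → 133  (repeats 133)
206: 206 → 224 → 80 → 512 → 134 → 92 → 737 → 713 → 371 → 371  (repeats 371)
207: 207 → 351 → 153 → 153  (repeats 153)
208: 208 → 520 → 133 → 55 → 250 → 133  (repeats 133)
209: 209 → 737 → 713 → 371 → 371  (repeats 371)
210: 210 → 9 → 729 → 1080 → 513 → 153 → 153  (repeats 153)
211: 211 → 10 → 1  (reaches 1)
3-happy: 211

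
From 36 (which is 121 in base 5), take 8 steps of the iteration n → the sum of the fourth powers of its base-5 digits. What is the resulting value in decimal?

36 = (1,2,1)_5 → 1⁴ + 2⁴ + 1⁴ = 1 + 16 + 1 = 18
18 = (3,3)_5 → 3⁴ + 3⁴ = 81 + 81 = 162
162 = (1,1,2,2)_5 → 1⁴ + 1⁴ + 2⁴ + 2⁴ = 1 + 1 + 16 + 16 = 34
34 = (1,1,4)_5 → 1⁴ + 1⁴ + 4⁴ = 1 + 1 + 256 = 258
258 = (2,0,1,3)_5 → 2⁴ + 0⁴ + 1⁴ + 3⁴ = 16 + 0 + 1 + 81 = 98
98 = (3,4,3)_5 → 3⁴ + 4⁴ + 3⁴ = 81 + 256 + 81 = 418
418 = (3,1,3,3)_5 → 3⁴ + 1⁴ + 3⁴ + 3⁴ = 81 + 1 + 81 + 81 = 244
244 = (1,4,3,4)_5 → 1⁴ + 4⁴ + 3⁴ + 4⁴ = 1 + 256 + 81 + 256 = 594

594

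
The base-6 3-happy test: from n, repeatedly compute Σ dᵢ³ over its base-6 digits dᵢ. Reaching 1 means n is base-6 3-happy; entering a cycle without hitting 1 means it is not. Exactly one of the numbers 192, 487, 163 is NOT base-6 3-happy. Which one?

487

192: 192 → 133 → 92 → 43 → 3 → 27 → 91 → 36 → 1  — reaches 1 (base-6 3-happy)
487: 487 → 37 → 2 → 8 → 9 → 28 → 128 → 62 → 73 → 9  — repeats 9 (not base-6 3-happy)
163: 163 → 92 → 43 → 3 → 27 → 91 → 36 → 1  — reaches 1 (base-6 3-happy)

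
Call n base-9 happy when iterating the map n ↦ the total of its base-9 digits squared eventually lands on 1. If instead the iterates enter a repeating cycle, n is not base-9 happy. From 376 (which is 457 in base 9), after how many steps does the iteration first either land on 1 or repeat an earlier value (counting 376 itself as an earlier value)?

6

376 = (4,5,7)_9 → 4² + 5² + 7² = 16 + 25 + 49 = 90
90 = (1,1,0)_9 → 1² + 1² + 0² = 1 + 1 + 0 = 2
2 = (2)_9 → 2² = 4
4 = (4)_9 → 4² = 16
16 = (1,7)_9 → 1² + 7² = 1 + 49 = 50
50 = (5,5)_9 → 5² + 5² = 25 + 25 = 50  — 50 repeats.
That took 6 steps.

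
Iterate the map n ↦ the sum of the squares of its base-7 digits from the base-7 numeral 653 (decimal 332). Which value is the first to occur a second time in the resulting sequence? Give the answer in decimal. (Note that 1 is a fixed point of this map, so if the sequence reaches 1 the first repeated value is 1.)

10

332 = (6,5,3)_7 → 6² + 5² + 3² = 36 + 25 + 9 = 70
70 = (1,3,0)_7 → 1² + 3² + 0² = 1 + 9 + 0 = 10
10 = (1,3)_7 → 1² + 3² = 1 + 9 = 10  — 10 already appeared earlier.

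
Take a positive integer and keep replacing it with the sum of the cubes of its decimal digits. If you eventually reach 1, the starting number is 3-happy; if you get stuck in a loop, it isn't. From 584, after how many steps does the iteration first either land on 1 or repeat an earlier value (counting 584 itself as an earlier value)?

10

584 → 5³ + 8³ + 4³ = 701
701 → 7³ + 0³ + 1³ = 344
344 → 3³ + 4³ + 4³ = 155
155 → 1³ + 5³ + 5³ = 251
251 → 2³ + 5³ + 1³ = 134
134 → 1³ + 3³ + 4³ = 92
92 → 9³ + 2³ = 737
737 → 7³ + 3³ + 7³ = 713
713 → 7³ + 1³ + 3³ = 371
371 → 3³ + 7³ + 1³ = 371  — 371 repeats.
That took 10 steps.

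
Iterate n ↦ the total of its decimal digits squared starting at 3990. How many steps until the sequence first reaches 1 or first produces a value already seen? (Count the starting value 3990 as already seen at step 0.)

3990 → 171
171 → 51
51 → 26
26 → 40
40 → 16
16 → 37
37 → 58
58 → 89
89 → 145
145 → 42
42 → 20
20 → 4
4 → 16  — 16 repeats.
That took 13 steps.

13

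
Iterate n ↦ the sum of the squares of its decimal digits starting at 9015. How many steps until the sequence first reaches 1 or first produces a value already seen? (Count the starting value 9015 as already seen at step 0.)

14

9015 → 9² + 0² + 1² + 5² = 81 + 0 + 1 + 25 = 107
107 → 1² + 0² + 7² = 1 + 0 + 49 = 50
50 → 5² + 0² = 25 + 0 = 25
25 → 2² + 5² = 4 + 25 = 29
29 → 2² + 9² = 4 + 81 = 85
85 → 8² + 5² = 64 + 25 = 89
89 → 8² + 9² = 64 + 81 = 145
145 → 1² + 4² + 5² = 1 + 16 + 25 = 42
42 → 4² + 2² = 16 + 4 = 20
20 → 2² + 0² = 4 + 0 = 4
4 → 4² = 16
16 → 1² + 6² = 1 + 36 = 37
37 → 3² + 7² = 9 + 49 = 58
58 → 5² + 8² = 25 + 64 = 89  — 89 repeats.
That took 14 steps.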